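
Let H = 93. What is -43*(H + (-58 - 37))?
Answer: 86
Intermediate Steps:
-43*(H + (-58 - 37)) = -43*(93 + (-58 - 37)) = -43*(93 - 95) = -43*(-2) = 86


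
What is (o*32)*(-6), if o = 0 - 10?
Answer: 1920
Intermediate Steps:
o = -10
(o*32)*(-6) = -10*32*(-6) = -320*(-6) = 1920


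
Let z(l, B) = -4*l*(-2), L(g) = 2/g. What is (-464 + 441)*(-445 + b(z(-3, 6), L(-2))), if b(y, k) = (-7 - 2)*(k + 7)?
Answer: 11477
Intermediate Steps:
z(l, B) = 8*l
b(y, k) = -63 - 9*k (b(y, k) = -9*(7 + k) = -63 - 9*k)
(-464 + 441)*(-445 + b(z(-3, 6), L(-2))) = (-464 + 441)*(-445 + (-63 - 18/(-2))) = -23*(-445 + (-63 - 18*(-1)/2)) = -23*(-445 + (-63 - 9*(-1))) = -23*(-445 + (-63 + 9)) = -23*(-445 - 54) = -23*(-499) = 11477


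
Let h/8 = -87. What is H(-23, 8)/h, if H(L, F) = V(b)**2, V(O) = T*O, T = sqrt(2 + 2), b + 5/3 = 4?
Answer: -49/1566 ≈ -0.031290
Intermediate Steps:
b = 7/3 (b = -5/3 + 4 = 7/3 ≈ 2.3333)
T = 2 (T = sqrt(4) = 2)
V(O) = 2*O
h = -696 (h = 8*(-87) = -696)
H(L, F) = 196/9 (H(L, F) = (2*(7/3))**2 = (14/3)**2 = 196/9)
H(-23, 8)/h = (196/9)/(-696) = (196/9)*(-1/696) = -49/1566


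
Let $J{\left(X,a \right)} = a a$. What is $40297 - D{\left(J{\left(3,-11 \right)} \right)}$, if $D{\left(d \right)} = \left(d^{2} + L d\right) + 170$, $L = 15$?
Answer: $23671$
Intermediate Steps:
$J{\left(X,a \right)} = a^{2}$
$D{\left(d \right)} = 170 + d^{2} + 15 d$ ($D{\left(d \right)} = \left(d^{2} + 15 d\right) + 170 = 170 + d^{2} + 15 d$)
$40297 - D{\left(J{\left(3,-11 \right)} \right)} = 40297 - \left(170 + \left(\left(-11\right)^{2}\right)^{2} + 15 \left(-11\right)^{2}\right) = 40297 - \left(170 + 121^{2} + 15 \cdot 121\right) = 40297 - \left(170 + 14641 + 1815\right) = 40297 - 16626 = 23671$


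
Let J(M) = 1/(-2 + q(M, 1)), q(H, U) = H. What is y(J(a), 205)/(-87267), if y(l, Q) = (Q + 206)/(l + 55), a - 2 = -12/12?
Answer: -137/1570806 ≈ -8.7216e-5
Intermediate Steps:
a = 1 (a = 2 - 12/12 = 2 - 12*1/12 = 2 - 1 = 1)
J(M) = 1/(-2 + M)
y(l, Q) = (206 + Q)/(55 + l)
y(J(a), 205)/(-87267) = ((206 + 205)/(55 + 1/(-2 + 1)))/(-87267) = (411/(55 + 1/(-1)))*(-1/87267) = (411/(55 - 1))*(-1/87267) = (411/54)*(-1/87267) = ((1/54)*411)*(-1/87267) = (137/18)*(-1/87267) = -137/1570806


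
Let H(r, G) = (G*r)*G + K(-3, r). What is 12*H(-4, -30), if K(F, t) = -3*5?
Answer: -43380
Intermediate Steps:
K(F, t) = -15
H(r, G) = -15 + r*G² (H(r, G) = (G*r)*G - 15 = r*G² - 15 = -15 + r*G²)
12*H(-4, -30) = 12*(-15 - 4*(-30)²) = 12*(-15 - 4*900) = 12*(-15 - 3600) = 12*(-3615) = -43380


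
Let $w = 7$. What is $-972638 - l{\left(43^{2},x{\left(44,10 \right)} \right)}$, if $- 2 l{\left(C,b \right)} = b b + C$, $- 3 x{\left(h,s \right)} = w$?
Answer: $- \frac{8745397}{9} \approx -9.7171 \cdot 10^{5}$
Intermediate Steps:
$x{\left(h,s \right)} = - \frac{7}{3}$ ($x{\left(h,s \right)} = \left(- \frac{1}{3}\right) 7 = - \frac{7}{3}$)
$l{\left(C,b \right)} = - \frac{C}{2} - \frac{b^{2}}{2}$ ($l{\left(C,b \right)} = - \frac{b b + C}{2} = - \frac{b^{2} + C}{2} = - \frac{C + b^{2}}{2} = - \frac{C}{2} - \frac{b^{2}}{2}$)
$-972638 - l{\left(43^{2},x{\left(44,10 \right)} \right)} = -972638 - \left(- \frac{43^{2}}{2} - \frac{\left(- \frac{7}{3}\right)^{2}}{2}\right) = -972638 - \left(\left(- \frac{1}{2}\right) 1849 - \frac{49}{18}\right) = -972638 - \left(- \frac{1849}{2} - \frac{49}{18}\right) = -972638 - - \frac{8345}{9} = -972638 + \frac{8345}{9} = - \frac{8745397}{9}$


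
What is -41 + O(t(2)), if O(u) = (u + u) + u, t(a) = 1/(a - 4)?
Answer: -85/2 ≈ -42.500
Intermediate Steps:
t(a) = 1/(-4 + a)
O(u) = 3*u (O(u) = 2*u + u = 3*u)
-41 + O(t(2)) = -41 + 3/(-4 + 2) = -41 + 3/(-2) = -41 + 3*(-1/2) = -41 - 3/2 = -85/2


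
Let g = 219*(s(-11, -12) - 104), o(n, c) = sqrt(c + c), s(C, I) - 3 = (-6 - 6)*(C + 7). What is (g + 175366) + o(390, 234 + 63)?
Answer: 163759 + 3*sqrt(66) ≈ 1.6378e+5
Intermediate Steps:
s(C, I) = -81 - 12*C (s(C, I) = 3 + (-6 - 6)*(C + 7) = 3 - 12*(7 + C) = 3 + (-84 - 12*C) = -81 - 12*C)
o(n, c) = sqrt(2)*sqrt(c) (o(n, c) = sqrt(2*c) = sqrt(2)*sqrt(c))
g = -11607 (g = 219*((-81 - 12*(-11)) - 104) = 219*((-81 + 132) - 104) = 219*(51 - 104) = 219*(-53) = -11607)
(g + 175366) + o(390, 234 + 63) = (-11607 + 175366) + sqrt(2)*sqrt(234 + 63) = 163759 + sqrt(2)*sqrt(297) = 163759 + sqrt(2)*(3*sqrt(33)) = 163759 + 3*sqrt(66)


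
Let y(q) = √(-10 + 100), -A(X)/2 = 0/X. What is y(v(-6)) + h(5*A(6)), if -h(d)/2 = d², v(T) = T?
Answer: 3*√10 ≈ 9.4868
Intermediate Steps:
A(X) = 0 (A(X) = -0/X = -2*0 = 0)
y(q) = 3*√10 (y(q) = √90 = 3*√10)
h(d) = -2*d²
y(v(-6)) + h(5*A(6)) = 3*√10 - 2*(5*0)² = 3*√10 - 2*0² = 3*√10 - 2*0 = 3*√10 + 0 = 3*√10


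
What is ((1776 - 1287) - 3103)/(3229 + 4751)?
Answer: -1307/3990 ≈ -0.32757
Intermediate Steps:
((1776 - 1287) - 3103)/(3229 + 4751) = (489 - 3103)/7980 = -2614*1/7980 = -1307/3990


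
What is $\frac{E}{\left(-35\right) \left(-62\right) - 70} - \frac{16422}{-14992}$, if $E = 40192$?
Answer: $\frac{79630583}{3935400} \approx 20.234$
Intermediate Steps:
$\frac{E}{\left(-35\right) \left(-62\right) - 70} - \frac{16422}{-14992} = \frac{40192}{\left(-35\right) \left(-62\right) - 70} - \frac{16422}{-14992} = \frac{40192}{2170 - 70} - - \frac{8211}{7496} = \frac{40192}{2100} + \frac{8211}{7496} = 40192 \cdot \frac{1}{2100} + \frac{8211}{7496} = \frac{10048}{525} + \frac{8211}{7496} = \frac{79630583}{3935400}$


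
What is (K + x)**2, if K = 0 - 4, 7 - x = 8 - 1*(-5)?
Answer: 100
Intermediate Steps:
x = -6 (x = 7 - (8 - 1*(-5)) = 7 - (8 + 5) = 7 - 1*13 = 7 - 13 = -6)
K = -4
(K + x)**2 = (-4 - 6)**2 = (-10)**2 = 100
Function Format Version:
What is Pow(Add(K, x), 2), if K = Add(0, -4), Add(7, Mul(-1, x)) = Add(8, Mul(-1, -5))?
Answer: 100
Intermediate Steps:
x = -6 (x = Add(7, Mul(-1, Add(8, Mul(-1, -5)))) = Add(7, Mul(-1, Add(8, 5))) = Add(7, Mul(-1, 13)) = Add(7, -13) = -6)
K = -4
Pow(Add(K, x), 2) = Pow(Add(-4, -6), 2) = Pow(-10, 2) = 100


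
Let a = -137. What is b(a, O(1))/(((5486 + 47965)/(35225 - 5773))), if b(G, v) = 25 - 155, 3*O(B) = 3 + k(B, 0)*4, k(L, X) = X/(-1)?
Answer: -3828760/53451 ≈ -71.631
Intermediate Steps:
k(L, X) = -X (k(L, X) = X*(-1) = -X)
O(B) = 1 (O(B) = (3 - 1*0*4)/3 = (3 + 0*4)/3 = (3 + 0)/3 = (⅓)*3 = 1)
b(G, v) = -130
b(a, O(1))/(((5486 + 47965)/(35225 - 5773))) = -130*(35225 - 5773)/(5486 + 47965) = -130/(53451/29452) = -130/(53451*(1/29452)) = -130/53451/29452 = -130*29452/53451 = -3828760/53451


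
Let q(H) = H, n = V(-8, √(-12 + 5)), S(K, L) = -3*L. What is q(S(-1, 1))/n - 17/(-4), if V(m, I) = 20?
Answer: 41/10 ≈ 4.1000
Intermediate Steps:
n = 20
q(S(-1, 1))/n - 17/(-4) = -3*1/20 - 17/(-4) = -3*1/20 - 17*(-¼) = -3/20 + 17/4 = 41/10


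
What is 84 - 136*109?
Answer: -14740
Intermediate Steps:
84 - 136*109 = 84 - 14824 = -14740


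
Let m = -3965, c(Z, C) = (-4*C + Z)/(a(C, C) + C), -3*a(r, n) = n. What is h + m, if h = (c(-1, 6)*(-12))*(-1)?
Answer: -4040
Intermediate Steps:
a(r, n) = -n/3
c(Z, C) = 3*(Z - 4*C)/(2*C) (c(Z, C) = (-4*C + Z)/(-C/3 + C) = (Z - 4*C)/((2*C/3)) = (Z - 4*C)*(3/(2*C)) = 3*(Z - 4*C)/(2*C))
h = -75 (h = ((-6 + (3/2)*(-1)/6)*(-12))*(-1) = ((-6 + (3/2)*(-1)*(⅙))*(-12))*(-1) = ((-6 - ¼)*(-12))*(-1) = -25/4*(-12)*(-1) = 75*(-1) = -75)
h + m = -75 - 3965 = -4040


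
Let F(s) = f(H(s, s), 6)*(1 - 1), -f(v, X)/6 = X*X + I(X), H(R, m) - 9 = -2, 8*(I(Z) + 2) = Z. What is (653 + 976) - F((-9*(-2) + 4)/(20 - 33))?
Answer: 1629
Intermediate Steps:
I(Z) = -2 + Z/8
H(R, m) = 7 (H(R, m) = 9 - 2 = 7)
f(v, X) = 12 - 6*X² - 3*X/4 (f(v, X) = -6*(X*X + (-2 + X/8)) = -6*(X² + (-2 + X/8)) = -6*(-2 + X² + X/8) = 12 - 6*X² - 3*X/4)
F(s) = 0 (F(s) = (12 - 6*6² - ¾*6)*(1 - 1) = (12 - 6*36 - 9/2)*0 = (12 - 216 - 9/2)*0 = -417/2*0 = 0)
(653 + 976) - F((-9*(-2) + 4)/(20 - 33)) = (653 + 976) - 1*0 = 1629 + 0 = 1629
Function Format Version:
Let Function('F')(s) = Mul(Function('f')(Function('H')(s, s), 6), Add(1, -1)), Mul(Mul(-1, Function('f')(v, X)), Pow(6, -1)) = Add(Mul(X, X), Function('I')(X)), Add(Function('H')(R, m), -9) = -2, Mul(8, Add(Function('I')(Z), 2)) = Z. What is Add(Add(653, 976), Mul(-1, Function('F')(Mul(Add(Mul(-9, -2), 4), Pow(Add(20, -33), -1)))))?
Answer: 1629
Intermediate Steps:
Function('I')(Z) = Add(-2, Mul(Rational(1, 8), Z))
Function('H')(R, m) = 7 (Function('H')(R, m) = Add(9, -2) = 7)
Function('f')(v, X) = Add(12, Mul(-6, Pow(X, 2)), Mul(Rational(-3, 4), X)) (Function('f')(v, X) = Mul(-6, Add(Mul(X, X), Add(-2, Mul(Rational(1, 8), X)))) = Mul(-6, Add(Pow(X, 2), Add(-2, Mul(Rational(1, 8), X)))) = Mul(-6, Add(-2, Pow(X, 2), Mul(Rational(1, 8), X))) = Add(12, Mul(-6, Pow(X, 2)), Mul(Rational(-3, 4), X)))
Function('F')(s) = 0 (Function('F')(s) = Mul(Add(12, Mul(-6, Pow(6, 2)), Mul(Rational(-3, 4), 6)), Add(1, -1)) = Mul(Add(12, Mul(-6, 36), Rational(-9, 2)), 0) = Mul(Add(12, -216, Rational(-9, 2)), 0) = Mul(Rational(-417, 2), 0) = 0)
Add(Add(653, 976), Mul(-1, Function('F')(Mul(Add(Mul(-9, -2), 4), Pow(Add(20, -33), -1))))) = Add(Add(653, 976), Mul(-1, 0)) = Add(1629, 0) = 1629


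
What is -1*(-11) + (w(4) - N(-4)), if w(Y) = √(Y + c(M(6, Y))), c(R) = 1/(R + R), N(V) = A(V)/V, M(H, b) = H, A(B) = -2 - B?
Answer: 23/2 + 7*√3/6 ≈ 13.521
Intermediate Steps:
N(V) = (-2 - V)/V
c(R) = 1/(2*R)
w(Y) = √(1/12 + Y) (w(Y) = √(Y + (½)/6) = √(Y + (½)*(⅙)) = √(Y + 1/12) = √(1/12 + Y))
-1*(-11) + (w(4) - N(-4)) = -1*(-11) + (√(3 + 36*4)/6 - (-2 - 1*(-4))/(-4)) = 11 + (√(3 + 144)/6 - (-1)*(-2 + 4)/4) = 11 + (√147/6 - (-1)*2/4) = 11 + ((7*√3)/6 - 1*(-½)) = 11 + (7*√3/6 + ½) = 11 + (½ + 7*√3/6) = 23/2 + 7*√3/6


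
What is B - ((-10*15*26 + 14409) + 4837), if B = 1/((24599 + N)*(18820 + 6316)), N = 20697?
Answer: -17472345688575/1138560256 ≈ -15346.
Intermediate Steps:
B = 1/1138560256 (B = 1/((24599 + 20697)*(18820 + 6316)) = 1/(45296*25136) = 1/1138560256 ≈ 8.7830e-10)
B - ((-10*15*26 + 14409) + 4837) = 1/1138560256 - ((-10*15*26 + 14409) + 4837) = 1/1138560256 - ((-150*26 + 14409) + 4837) = 1/1138560256 - ((-3900 + 14409) + 4837) = 1/1138560256 - (10509 + 4837) = 1/1138560256 - 1*15346 = 1/1138560256 - 15346 = -17472345688575/1138560256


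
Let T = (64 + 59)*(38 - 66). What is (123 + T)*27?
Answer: -89667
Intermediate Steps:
T = -3444 (T = 123*(-28) = -3444)
(123 + T)*27 = (123 - 3444)*27 = -3321*27 = -89667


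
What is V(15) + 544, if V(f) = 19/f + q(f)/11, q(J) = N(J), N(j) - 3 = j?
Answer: 90239/165 ≈ 546.90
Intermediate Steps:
N(j) = 3 + j
q(J) = 3 + J
V(f) = 3/11 + 19/f + f/11 (V(f) = 19/f + (3 + f)/11 = 19/f + (3 + f)*(1/11) = 19/f + (3/11 + f/11) = 3/11 + 19/f + f/11)
V(15) + 544 = (1/11)*(209 + 15*(3 + 15))/15 + 544 = (1/11)*(1/15)*(209 + 15*18) + 544 = (1/11)*(1/15)*(209 + 270) + 544 = (1/11)*(1/15)*479 + 544 = 479/165 + 544 = 90239/165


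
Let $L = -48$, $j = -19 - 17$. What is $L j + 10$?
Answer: $1738$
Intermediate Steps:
$j = -36$ ($j = -19 - 17 = -36$)
$L j + 10 = \left(-48\right) \left(-36\right) + 10 = 1728 + 10 = 1738$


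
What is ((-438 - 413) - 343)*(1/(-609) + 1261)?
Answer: -305643304/203 ≈ -1.5056e+6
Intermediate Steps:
((-438 - 413) - 343)*(1/(-609) + 1261) = (-851 - 343)*(-1/609 + 1261) = -1194*767948/609 = -305643304/203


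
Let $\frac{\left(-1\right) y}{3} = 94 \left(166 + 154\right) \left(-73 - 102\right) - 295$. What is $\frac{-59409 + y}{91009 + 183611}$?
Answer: $\frac{1311123}{22885} \approx 57.292$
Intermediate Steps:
$y = 15792885$ ($y = - 3 \left(94 \left(166 + 154\right) \left(-73 - 102\right) - 295\right) = - 3 \left(94 \cdot 320 \left(-175\right) - 295\right) = - 3 \left(94 \left(-56000\right) - 295\right) = - 3 \left(-5264000 - 295\right) = \left(-3\right) \left(-5264295\right) = 15792885$)
$\frac{-59409 + y}{91009 + 183611} = \frac{-59409 + 15792885}{91009 + 183611} = \frac{15733476}{274620} = 15733476 \cdot \frac{1}{274620} = \frac{1311123}{22885}$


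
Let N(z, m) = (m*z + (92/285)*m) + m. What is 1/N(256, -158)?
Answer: -285/11587246 ≈ -2.4596e-5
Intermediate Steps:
N(z, m) = 377*m/285 + m*z (N(z, m) = (m*z + (92*(1/285))*m) + m = (m*z + 92*m/285) + m = (92*m/285 + m*z) + m = 377*m/285 + m*z)
1/N(256, -158) = 1/((1/285)*(-158)*(377 + 285*256)) = 1/((1/285)*(-158)*(377 + 72960)) = 1/((1/285)*(-158)*73337) = 1/(-11587246/285) = -285/11587246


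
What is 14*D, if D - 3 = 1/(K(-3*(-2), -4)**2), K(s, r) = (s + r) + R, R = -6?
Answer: 343/8 ≈ 42.875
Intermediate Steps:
K(s, r) = -6 + r + s (K(s, r) = (s + r) - 6 = (r + s) - 6 = -6 + r + s)
D = 49/16 (D = 3 + 1/((-6 - 4 - 3*(-2))**2) = 3 + 1/((-6 - 4 + 6)**2) = 3 + 1/((-4)**2) = 3 + 1/16 = 49/16 ≈ 3.0625)
14*D = 14*(49/16) = 343/8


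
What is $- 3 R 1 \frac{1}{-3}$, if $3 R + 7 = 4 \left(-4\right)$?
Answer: $- \frac{23}{3} \approx -7.6667$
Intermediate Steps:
$R = - \frac{23}{3}$ ($R = - \frac{7}{3} + \frac{4 \left(-4\right)}{3} = - \frac{7}{3} + \frac{1}{3} \left(-16\right) = - \frac{7}{3} - \frac{16}{3} = - \frac{23}{3} \approx -7.6667$)
$- 3 R 1 \frac{1}{-3} = \left(-3\right) \left(- \frac{23}{3}\right) 1 \frac{1}{-3} = 23 \cdot 1 \left(- \frac{1}{3}\right) = 23 \left(- \frac{1}{3}\right) = - \frac{23}{3}$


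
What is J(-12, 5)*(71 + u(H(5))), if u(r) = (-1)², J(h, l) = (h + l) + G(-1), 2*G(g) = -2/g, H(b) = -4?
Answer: -432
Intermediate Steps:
G(g) = -1/g (G(g) = (-2/g)/2 = -1/g)
J(h, l) = 1 + h + l (J(h, l) = (h + l) - 1/(-1) = (h + l) - 1*(-1) = (h + l) + 1 = 1 + h + l)
u(r) = 1
J(-12, 5)*(71 + u(H(5))) = (1 - 12 + 5)*(71 + 1) = -6*72 = -432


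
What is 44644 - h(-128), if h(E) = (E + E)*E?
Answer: 11876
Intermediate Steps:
h(E) = 2*E² (h(E) = (2*E)*E = 2*E²)
44644 - h(-128) = 44644 - 2*(-128)² = 44644 - 2*16384 = 44644 - 1*32768 = 44644 - 32768 = 11876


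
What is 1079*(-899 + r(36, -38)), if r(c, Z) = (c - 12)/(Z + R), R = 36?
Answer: -982969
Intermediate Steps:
r(c, Z) = (-12 + c)/(36 + Z) (r(c, Z) = (c - 12)/(Z + 36) = (-12 + c)/(36 + Z))
1079*(-899 + r(36, -38)) = 1079*(-899 + (-12 + 36)/(36 - 38)) = 1079*(-899 + 24/(-2)) = 1079*(-899 - ½*24) = 1079*(-899 - 12) = 1079*(-911) = -982969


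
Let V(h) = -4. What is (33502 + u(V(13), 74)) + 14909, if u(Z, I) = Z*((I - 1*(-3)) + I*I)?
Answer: 26199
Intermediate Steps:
u(Z, I) = Z*(3 + I + I**2) (u(Z, I) = Z*((I + 3) + I**2) = Z*((3 + I) + I**2) = Z*(3 + I + I**2))
(33502 + u(V(13), 74)) + 14909 = (33502 - 4*(3 + 74 + 74**2)) + 14909 = (33502 - 4*(3 + 74 + 5476)) + 14909 = (33502 - 4*5553) + 14909 = (33502 - 22212) + 14909 = 11290 + 14909 = 26199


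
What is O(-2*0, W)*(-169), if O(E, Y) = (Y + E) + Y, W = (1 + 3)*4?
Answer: -5408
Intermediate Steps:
W = 16 (W = 4*4 = 16)
O(E, Y) = E + 2*Y (O(E, Y) = (E + Y) + Y = E + 2*Y)
O(-2*0, W)*(-169) = (-2*0 + 2*16)*(-169) = (0 + 32)*(-169) = 32*(-169) = -5408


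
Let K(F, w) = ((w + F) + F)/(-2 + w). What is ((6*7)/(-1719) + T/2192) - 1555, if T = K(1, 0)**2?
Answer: -1953134995/1256016 ≈ -1555.0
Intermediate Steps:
K(F, w) = (w + 2*F)/(-2 + w) (K(F, w) = ((F + w) + F)/(-2 + w) = (w + 2*F)/(-2 + w))
T = 1 (T = ((0 + 2*1)/(-2 + 0))**2 = ((0 + 2)/(-2))**2 = (-1/2*2)**2 = (-1)**2 = 1)
((6*7)/(-1719) + T/2192) - 1555 = ((6*7)/(-1719) + 1/2192) - 1555 = (42*(-1/1719) + 1*(1/2192)) - 1555 = (-14/573 + 1/2192) - 1555 = -30115/1256016 - 1555 = -1953134995/1256016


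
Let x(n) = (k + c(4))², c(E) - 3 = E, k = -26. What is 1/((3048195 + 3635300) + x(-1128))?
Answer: 1/6683856 ≈ 1.4961e-7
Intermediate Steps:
c(E) = 3 + E
x(n) = 361 (x(n) = (-26 + (3 + 4))² = (-26 + 7)² = (-19)² = 361)
1/((3048195 + 3635300) + x(-1128)) = 1/((3048195 + 3635300) + 361) = 1/(6683495 + 361) = 1/6683856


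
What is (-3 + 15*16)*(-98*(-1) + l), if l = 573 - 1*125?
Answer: 129402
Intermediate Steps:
l = 448 (l = 573 - 125 = 448)
(-3 + 15*16)*(-98*(-1) + l) = (-3 + 15*16)*(-98*(-1) + 448) = (-3 + 240)*(98 + 448) = 237*546 = 129402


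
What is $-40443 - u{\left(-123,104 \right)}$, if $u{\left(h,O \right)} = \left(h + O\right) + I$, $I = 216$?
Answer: $-40640$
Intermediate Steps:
$u{\left(h,O \right)} = 216 + O + h$ ($u{\left(h,O \right)} = \left(h + O\right) + 216 = \left(O + h\right) + 216 = 216 + O + h$)
$-40443 - u{\left(-123,104 \right)} = -40443 - \left(216 + 104 - 123\right) = -40443 - 197 = -40640$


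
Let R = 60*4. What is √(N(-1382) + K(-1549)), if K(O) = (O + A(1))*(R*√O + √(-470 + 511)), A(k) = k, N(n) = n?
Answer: √(-1382 - 1548*√41 - 371520*I*√1549) ≈ 2702.8 - 2704.9*I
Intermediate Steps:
R = 240
K(O) = (1 + O)*(√41 + 240*√O) (K(O) = (O + 1)*(240*√O + √(-470 + 511)) = (1 + O)*(240*√O + √41) = (1 + O)*(√41 + 240*√O))
√(N(-1382) + K(-1549)) = √(-1382 + (√41 + 240*√(-1549) + 240*(-1549)^(3/2) - 1549*√41)) = √(-1382 + (√41 + 240*(I*√1549) + 240*(-1549*I*√1549) - 1549*√41)) = √(-1382 + (√41 + 240*I*√1549 - 371760*I*√1549 - 1549*√41)) = √(-1382 + (-1548*√41 - 371520*I*√1549)) = √(-1382 - 1548*√41 - 371520*I*√1549)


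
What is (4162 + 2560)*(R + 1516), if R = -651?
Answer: 5814530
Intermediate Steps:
(4162 + 2560)*(R + 1516) = (4162 + 2560)*(-651 + 1516) = 6722*865 = 5814530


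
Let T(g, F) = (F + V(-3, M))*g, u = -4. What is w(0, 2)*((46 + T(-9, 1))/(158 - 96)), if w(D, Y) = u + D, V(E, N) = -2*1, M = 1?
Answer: -110/31 ≈ -3.5484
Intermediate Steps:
V(E, N) = -2
T(g, F) = g*(-2 + F) (T(g, F) = (F - 2)*g = (-2 + F)*g = g*(-2 + F))
w(D, Y) = -4 + D
w(0, 2)*((46 + T(-9, 1))/(158 - 96)) = (-4 + 0)*((46 - 9*(-2 + 1))/(158 - 96)) = -4*(46 - 9*(-1))/62 = -4*(46 + 9)/62 = -220/62 = -4*55/62 = -110/31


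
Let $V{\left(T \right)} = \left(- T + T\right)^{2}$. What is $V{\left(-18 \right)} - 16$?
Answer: $-16$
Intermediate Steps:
$V{\left(T \right)} = 0$ ($V{\left(T \right)} = 0^{2} = 0$)
$V{\left(-18 \right)} - 16 = 0 - 16 = -16$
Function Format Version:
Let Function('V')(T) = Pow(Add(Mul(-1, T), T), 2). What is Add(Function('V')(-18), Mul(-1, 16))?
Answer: -16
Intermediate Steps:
Function('V')(T) = 0 (Function('V')(T) = Pow(0, 2) = 0)
Add(Function('V')(-18), Mul(-1, 16)) = Add(0, Mul(-1, 16)) = Add(0, -16) = -16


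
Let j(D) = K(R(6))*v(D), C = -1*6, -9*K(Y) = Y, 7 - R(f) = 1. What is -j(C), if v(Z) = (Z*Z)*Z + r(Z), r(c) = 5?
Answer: -422/3 ≈ -140.67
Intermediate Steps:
R(f) = 6 (R(f) = 7 - 1*1 = 7 - 1 = 6)
v(Z) = 5 + Z³ (v(Z) = (Z*Z)*Z + 5 = Z²*Z + 5 = Z³ + 5 = 5 + Z³)
K(Y) = -Y/9
C = -6
j(D) = -10/3 - 2*D³/3 (j(D) = (-⅑*6)*(5 + D³) = -2*(5 + D³)/3 = -10/3 - 2*D³/3)
-j(C) = -(-10/3 - ⅔*(-6)³) = -(-10/3 - ⅔*(-216)) = -(-10/3 + 144) = -1*422/3 = -422/3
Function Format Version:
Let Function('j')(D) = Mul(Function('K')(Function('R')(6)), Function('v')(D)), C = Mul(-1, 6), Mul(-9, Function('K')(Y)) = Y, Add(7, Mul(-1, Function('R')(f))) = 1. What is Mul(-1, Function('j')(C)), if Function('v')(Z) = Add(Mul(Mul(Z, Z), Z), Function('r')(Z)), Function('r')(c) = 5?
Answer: Rational(-422, 3) ≈ -140.67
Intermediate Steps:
Function('R')(f) = 6 (Function('R')(f) = Add(7, Mul(-1, 1)) = Add(7, -1) = 6)
Function('v')(Z) = Add(5, Pow(Z, 3)) (Function('v')(Z) = Add(Mul(Mul(Z, Z), Z), 5) = Add(Mul(Pow(Z, 2), Z), 5) = Add(Pow(Z, 3), 5) = Add(5, Pow(Z, 3)))
Function('K')(Y) = Mul(Rational(-1, 9), Y)
C = -6
Function('j')(D) = Add(Rational(-10, 3), Mul(Rational(-2, 3), Pow(D, 3))) (Function('j')(D) = Mul(Mul(Rational(-1, 9), 6), Add(5, Pow(D, 3))) = Mul(Rational(-2, 3), Add(5, Pow(D, 3))) = Add(Rational(-10, 3), Mul(Rational(-2, 3), Pow(D, 3))))
Mul(-1, Function('j')(C)) = Mul(-1, Add(Rational(-10, 3), Mul(Rational(-2, 3), Pow(-6, 3)))) = Mul(-1, Add(Rational(-10, 3), Mul(Rational(-2, 3), -216))) = Mul(-1, Add(Rational(-10, 3), 144)) = Mul(-1, Rational(422, 3)) = Rational(-422, 3)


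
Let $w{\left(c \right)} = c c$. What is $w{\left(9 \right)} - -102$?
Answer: $183$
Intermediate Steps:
$w{\left(c \right)} = c^{2}$
$w{\left(9 \right)} - -102 = 9^{2} - -102 = 81 + 102 = 183$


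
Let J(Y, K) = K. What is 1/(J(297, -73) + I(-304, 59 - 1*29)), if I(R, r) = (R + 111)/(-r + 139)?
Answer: -109/8150 ≈ -0.013374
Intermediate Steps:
I(R, r) = (111 + R)/(139 - r)
1/(J(297, -73) + I(-304, 59 - 1*29)) = 1/(-73 + (-111 - 1*(-304))/(-139 + (59 - 1*29))) = 1/(-73 + (-111 + 304)/(-139 + (59 - 29))) = 1/(-73 + 193/(-139 + 30)) = 1/(-73 + 193/(-109)) = 1/(-73 - 1/109*193) = 1/(-73 - 193/109) = 1/(-8150/109) = -109/8150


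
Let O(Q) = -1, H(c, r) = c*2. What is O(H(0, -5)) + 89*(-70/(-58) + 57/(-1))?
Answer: -144031/29 ≈ -4966.6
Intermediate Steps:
H(c, r) = 2*c
O(H(0, -5)) + 89*(-70/(-58) + 57/(-1)) = -1 + 89*(-70/(-58) + 57/(-1)) = -1 + 89*(-70*(-1/58) + 57*(-1)) = -1 + 89*(35/29 - 57) = -1 + 89*(-1618/29) = -1 - 144002/29 = -144031/29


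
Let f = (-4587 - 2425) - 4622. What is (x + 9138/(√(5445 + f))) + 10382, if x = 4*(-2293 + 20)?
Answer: 1290 - 3046*I*√6189/2063 ≈ 1290.0 - 116.16*I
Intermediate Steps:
f = -11634 (f = -7012 - 4622 = -11634)
x = -9092 (x = 4*(-2273) = -9092)
(x + 9138/(√(5445 + f))) + 10382 = (-9092 + 9138/(√(5445 - 11634))) + 10382 = (-9092 + 9138/(√(-6189))) + 10382 = (-9092 + 9138/((I*√6189))) + 10382 = (-9092 + 9138*(-I*√6189/6189)) + 10382 = (-9092 - 3046*I*√6189/2063) + 10382 = 1290 - 3046*I*√6189/2063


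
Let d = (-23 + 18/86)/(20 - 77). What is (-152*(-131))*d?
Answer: 1027040/129 ≈ 7961.5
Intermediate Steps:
d = 980/2451 (d = (-23 + 18*(1/86))/(-57) = (-23 + 9/43)*(-1/57) = -980/43*(-1/57) = 980/2451 ≈ 0.39984)
(-152*(-131))*d = -152*(-131)*(980/2451) = 19912*(980/2451) = 1027040/129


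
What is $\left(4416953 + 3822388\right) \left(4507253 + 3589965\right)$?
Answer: $66715740253338$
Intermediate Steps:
$\left(4416953 + 3822388\right) \left(4507253 + 3589965\right) = 8239341 \cdot 8097218 = 66715740253338$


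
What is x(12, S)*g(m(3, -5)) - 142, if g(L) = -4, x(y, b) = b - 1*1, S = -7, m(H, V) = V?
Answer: -110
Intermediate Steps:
x(y, b) = -1 + b (x(y, b) = b - 1 = -1 + b)
x(12, S)*g(m(3, -5)) - 142 = (-1 - 7)*(-4) - 142 = -8*(-4) - 142 = 32 - 142 = -110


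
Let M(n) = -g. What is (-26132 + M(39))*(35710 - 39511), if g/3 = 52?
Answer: 99920688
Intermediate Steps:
g = 156 (g = 3*52 = 156)
M(n) = -156 (M(n) = -1*156 = -156)
(-26132 + M(39))*(35710 - 39511) = (-26132 - 156)*(35710 - 39511) = -26288*(-3801) = 99920688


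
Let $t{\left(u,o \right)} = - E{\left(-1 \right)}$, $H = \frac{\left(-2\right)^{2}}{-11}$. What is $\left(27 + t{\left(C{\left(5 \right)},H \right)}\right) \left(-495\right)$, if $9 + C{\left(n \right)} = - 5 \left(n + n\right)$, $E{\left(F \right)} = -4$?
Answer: $-15345$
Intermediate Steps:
$C{\left(n \right)} = -9 - 10 n$ ($C{\left(n \right)} = -9 - 5 \left(n + n\right) = -9 - 5 \cdot 2 n = -9 - 10 n$)
$H = - \frac{4}{11}$ ($H = 4 \left(- \frac{1}{11}\right) = - \frac{4}{11} \approx -0.36364$)
$t{\left(u,o \right)} = 4$ ($t{\left(u,o \right)} = \left(-1\right) \left(-4\right) = 4$)
$\left(27 + t{\left(C{\left(5 \right)},H \right)}\right) \left(-495\right) = \left(27 + 4\right) \left(-495\right) = 31 \left(-495\right) = -15345$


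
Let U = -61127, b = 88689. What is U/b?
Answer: -61127/88689 ≈ -0.68923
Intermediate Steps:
U/b = -61127/88689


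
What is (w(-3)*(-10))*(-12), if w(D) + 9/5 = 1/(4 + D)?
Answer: -96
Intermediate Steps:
w(D) = -9/5 + 1/(4 + D)
(w(-3)*(-10))*(-12) = (((-31 - 9*(-3))/(5*(4 - 3)))*(-10))*(-12) = (((⅕)*(-31 + 27)/1)*(-10))*(-12) = (((⅕)*1*(-4))*(-10))*(-12) = -⅘*(-10)*(-12) = 8*(-12) = -96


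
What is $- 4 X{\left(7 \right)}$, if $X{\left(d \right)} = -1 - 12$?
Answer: $52$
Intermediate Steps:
$X{\left(d \right)} = -13$ ($X{\left(d \right)} = -1 - 12 = -13$)
$- 4 X{\left(7 \right)} = \left(-4\right) \left(-13\right) = 52$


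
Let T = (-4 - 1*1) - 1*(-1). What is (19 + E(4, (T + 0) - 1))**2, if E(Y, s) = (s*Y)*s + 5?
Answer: 15376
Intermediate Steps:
T = -4 (T = (-4 - 1) + 1 = -5 + 1 = -4)
E(Y, s) = 5 + Y*s**2 (E(Y, s) = (Y*s)*s + 5 = Y*s**2 + 5 = 5 + Y*s**2)
(19 + E(4, (T + 0) - 1))**2 = (19 + (5 + 4*((-4 + 0) - 1)**2))**2 = (19 + (5 + 4*(-4 - 1)**2))**2 = (19 + (5 + 4*(-5)**2))**2 = (19 + (5 + 4*25))**2 = (19 + (5 + 100))**2 = (19 + 105)**2 = 124**2 = 15376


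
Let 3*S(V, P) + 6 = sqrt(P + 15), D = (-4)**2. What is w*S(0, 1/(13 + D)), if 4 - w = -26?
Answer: -60 + 20*sqrt(3161)/29 ≈ -21.226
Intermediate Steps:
w = 30 (w = 4 - 1*(-26) = 4 + 26 = 30)
D = 16
S(V, P) = -2 + sqrt(15 + P)/3 (S(V, P) = -2 + sqrt(P + 15)/3 = -2 + sqrt(15 + P)/3)
w*S(0, 1/(13 + D)) = 30*(-2 + sqrt(15 + 1/(13 + 16))/3) = 30*(-2 + sqrt(15 + 1/29)/3) = 30*(-2 + sqrt(436/29)/3) = 30*(-2 + (2*sqrt(3161)/29)/3) = 30*(-2 + 2*sqrt(3161)/87) = -60 + 20*sqrt(3161)/29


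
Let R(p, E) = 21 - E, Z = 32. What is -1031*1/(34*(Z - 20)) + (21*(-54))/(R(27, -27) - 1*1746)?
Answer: -214661/115464 ≈ -1.8591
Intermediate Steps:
-1031*1/(34*(Z - 20)) + (21*(-54))/(R(27, -27) - 1*1746) = -1031*1/(34*(32 - 20)) + (21*(-54))/((21 - 1*(-27)) - 1*1746) = -1031/(12*34) - 1134/((21 + 27) - 1746) = -1031/408 - 1134/(48 - 1746) = -1031*1/408 - 1134/(-1698) = -1031/408 - 1134*(-1/1698) = -1031/408 + 189/283 = -214661/115464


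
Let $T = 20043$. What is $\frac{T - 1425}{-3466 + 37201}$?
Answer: $\frac{6206}{11245} \approx 0.55189$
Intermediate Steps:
$\frac{T - 1425}{-3466 + 37201} = \frac{20043 - 1425}{-3466 + 37201} = \frac{18618}{33735} = 18618 \cdot \frac{1}{33735} = \frac{6206}{11245}$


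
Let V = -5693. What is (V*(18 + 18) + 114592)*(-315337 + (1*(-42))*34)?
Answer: 28621618340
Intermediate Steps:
(V*(18 + 18) + 114592)*(-315337 + (1*(-42))*34) = (-5693*(18 + 18) + 114592)*(-315337 + (1*(-42))*34) = (-5693*36 + 114592)*(-315337 - 42*34) = (-204948 + 114592)*(-315337 - 1428) = -90356*(-316765) = 28621618340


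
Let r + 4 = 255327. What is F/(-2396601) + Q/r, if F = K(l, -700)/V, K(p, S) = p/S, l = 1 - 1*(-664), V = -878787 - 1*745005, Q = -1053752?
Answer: -82015236428922490817/19872205424749408320 ≈ -4.1271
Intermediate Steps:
r = 255323 (r = -4 + 255327 = 255323)
V = -1623792 (V = -878787 - 745005 = -1623792)
l = 665 (l = 1 + 664 = 665)
F = 19/32475840 (F = (665/(-700))/(-1623792) = (665*(-1/700))*(-1/1623792) = -19/20*(-1/1623792) = 19/32475840 ≈ 5.8505e-7)
F/(-2396601) + Q/r = (19/32475840)/(-2396601) - 1053752/255323 = (19/32475840)*(-1/2396601) - 1053752*1/255323 = -19/77831630619840 - 1053752/255323 = -82015236428922490817/19872205424749408320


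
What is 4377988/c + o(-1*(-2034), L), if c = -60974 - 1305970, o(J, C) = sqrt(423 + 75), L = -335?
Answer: -1094497/341736 + sqrt(498) ≈ 19.113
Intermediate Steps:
o(J, C) = sqrt(498)
c = -1366944
4377988/c + o(-1*(-2034), L) = 4377988/(-1366944) + sqrt(498) = 4377988*(-1/1366944) + sqrt(498) = -1094497/341736 + sqrt(498)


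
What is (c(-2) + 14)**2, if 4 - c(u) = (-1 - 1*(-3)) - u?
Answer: 196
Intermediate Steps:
c(u) = 2 + u (c(u) = 4 - ((-1 - 1*(-3)) - u) = 4 - ((-1 + 3) - u) = 4 - (2 - u) = 4 + (-2 + u) = 2 + u)
(c(-2) + 14)**2 = ((2 - 2) + 14)**2 = (0 + 14)**2 = 14**2 = 196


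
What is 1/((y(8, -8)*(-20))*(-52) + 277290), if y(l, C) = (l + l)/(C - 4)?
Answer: 3/827710 ≈ 3.6245e-6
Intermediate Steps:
y(l, C) = 2*l/(-4 + C) (y(l, C) = (2*l)/(-4 + C) = 2*l/(-4 + C))
1/((y(8, -8)*(-20))*(-52) + 277290) = 1/(((2*8/(-4 - 8))*(-20))*(-52) + 277290) = 1/(((2*8/(-12))*(-20))*(-52) + 277290) = 1/(((2*8*(-1/12))*(-20))*(-52) + 277290) = 1/(-4/3*(-20)*(-52) + 277290) = 1/((80/3)*(-52) + 277290) = 1/(-4160/3 + 277290) = 1/(827710/3) = 3/827710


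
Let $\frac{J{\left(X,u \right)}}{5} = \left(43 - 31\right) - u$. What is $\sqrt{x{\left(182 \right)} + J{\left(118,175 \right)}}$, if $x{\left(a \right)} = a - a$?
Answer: $i \sqrt{815} \approx 28.548 i$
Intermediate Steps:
$x{\left(a \right)} = 0$
$J{\left(X,u \right)} = 60 - 5 u$ ($J{\left(X,u \right)} = 5 \left(\left(43 - 31\right) - u\right) = 5 \left(12 - u\right) = 60 - 5 u$)
$\sqrt{x{\left(182 \right)} + J{\left(118,175 \right)}} = \sqrt{0 + \left(60 - 875\right)} = \sqrt{0 - 815} = \sqrt{-815} = i \sqrt{815}$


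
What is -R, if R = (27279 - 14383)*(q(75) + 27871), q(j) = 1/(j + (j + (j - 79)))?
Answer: -26237988816/73 ≈ -3.5942e+8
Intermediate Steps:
q(j) = 1/(-79 + 3*j) (q(j) = 1/(j + (j + (-79 + j))) = 1/(j + (-79 + 2*j)) = 1/(-79 + 3*j))
R = 26237988816/73 (R = (27279 - 14383)*(1/(-79 + 3*75) + 27871) = 12896*(1/(-79 + 225) + 27871) = 12896*(1/146 + 27871) = 12896*(4069167/146) = 26237988816/73 ≈ 3.5942e+8)
-R = -1*26237988816/73 = -26237988816/73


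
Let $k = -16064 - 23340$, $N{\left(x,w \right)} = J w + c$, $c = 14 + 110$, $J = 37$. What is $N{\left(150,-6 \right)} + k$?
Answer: $-39502$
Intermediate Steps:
$c = 124$
$N{\left(x,w \right)} = 124 + 37 w$ ($N{\left(x,w \right)} = 37 w + 124 = 124 + 37 w$)
$k = -39404$
$N{\left(150,-6 \right)} + k = \left(124 + 37 \left(-6\right)\right) - 39404 = \left(124 - 222\right) - 39404 = -98 - 39404 = -39502$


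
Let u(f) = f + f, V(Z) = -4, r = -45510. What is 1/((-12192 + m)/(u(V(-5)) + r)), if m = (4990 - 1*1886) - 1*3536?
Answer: 22759/6312 ≈ 3.6057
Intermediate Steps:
u(f) = 2*f
m = -432 (m = (4990 - 1886) - 3536 = 3104 - 3536 = -432)
1/((-12192 + m)/(u(V(-5)) + r)) = 1/((-12192 - 432)/(2*(-4) - 45510)) = 1/(-12624/(-8 - 45510)) = 1/(-12624/(-45518)) = 1/(-12624*(-1/45518)) = 1/(6312/22759) = 22759/6312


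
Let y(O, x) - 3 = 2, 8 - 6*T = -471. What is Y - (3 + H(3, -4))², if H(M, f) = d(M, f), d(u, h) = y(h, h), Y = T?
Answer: 95/6 ≈ 15.833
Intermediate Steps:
T = 479/6 (T = 4/3 - ⅙*(-471) = 4/3 + 157/2 = 479/6 ≈ 79.833)
Y = 479/6 ≈ 79.833
y(O, x) = 5 (y(O, x) = 3 + 2 = 5)
d(u, h) = 5
H(M, f) = 5
Y - (3 + H(3, -4))² = 479/6 - (3 + 5)² = 479/6 - 1*8² = 479/6 - 1*64 = 479/6 - 64 = 95/6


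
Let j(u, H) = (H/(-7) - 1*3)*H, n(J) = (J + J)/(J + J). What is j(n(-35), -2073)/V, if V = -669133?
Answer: 4253796/4683931 ≈ 0.90817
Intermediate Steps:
n(J) = 1 (n(J) = (2*J)/((2*J)) = (2*J)*(1/(2*J)) = 1)
j(u, H) = H*(-3 - H/7) (j(u, H) = (H*(-⅐) - 3)*H = (-H/7 - 3)*H = (-3 - H/7)*H = H*(-3 - H/7))
j(n(-35), -2073)/V = -⅐*(-2073)*(21 - 2073)/(-669133) = -⅐*(-2073)*(-2052)*(-1/669133) = -4253796/7*(-1/669133) = 4253796/4683931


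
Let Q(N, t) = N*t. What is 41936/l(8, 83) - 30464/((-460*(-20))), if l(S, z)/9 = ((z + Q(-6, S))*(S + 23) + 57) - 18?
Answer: 1213084/1454175 ≈ 0.83421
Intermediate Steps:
l(S, z) = 351 + 9*(23 + S)*(z - 6*S) (l(S, z) = 9*(((z - 6*S)*(S + 23) + 57) - 18) = 9*(((z - 6*S)*(23 + S) + 57) - 18) = 9*(((23 + S)*(z - 6*S) + 57) - 18) = 9*((57 + (23 + S)*(z - 6*S)) - 18) = 9*(39 + (23 + S)*(z - 6*S)) = 351 + 9*(23 + S)*(z - 6*S))
41936/l(8, 83) - 30464/((-460*(-20))) = 41936/(351 - 1242*8 - 54*8² + 207*83 + 9*8*83) - 30464/((-460*(-20))) = 41936/(351 - 9936 - 54*64 + 17181 + 5976) - 30464/9200 = 41936/(351 - 9936 - 3456 + 17181 + 5976) - 30464*1/9200 = 41936/10116 - 1904/575 = 41936*(1/10116) - 1904/575 = 10484/2529 - 1904/575 = 1213084/1454175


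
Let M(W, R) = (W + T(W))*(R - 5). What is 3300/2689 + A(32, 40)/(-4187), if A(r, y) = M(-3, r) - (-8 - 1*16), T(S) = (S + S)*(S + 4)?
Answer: 14405991/11258843 ≈ 1.2795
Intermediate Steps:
T(S) = 2*S*(4 + S) (T(S) = (2*S)*(4 + S) = 2*S*(4 + S))
M(W, R) = (-5 + R)*(W + 2*W*(4 + W)) (M(W, R) = (W + 2*W*(4 + W))*(R - 5) = (W + 2*W*(4 + W))*(-5 + R) = (-5 + R)*(W + 2*W*(4 + W)))
A(r, y) = 69 - 9*r (A(r, y) = -3*(-45 + r - 10*(-3) + 2*r*(4 - 3)) - (-8 - 1*16) = -3*(-45 + r + 30 + 2*r*1) - (-8 - 16) = -3*(-45 + r + 30 + 2*r) - 1*(-24) = -3*(-15 + 3*r) + 24 = (45 - 9*r) + 24 = 69 - 9*r)
3300/2689 + A(32, 40)/(-4187) = 3300/2689 + (69 - 9*32)/(-4187) = 3300*(1/2689) + (69 - 288)*(-1/4187) = 3300/2689 - 219*(-1/4187) = 3300/2689 + 219/4187 = 14405991/11258843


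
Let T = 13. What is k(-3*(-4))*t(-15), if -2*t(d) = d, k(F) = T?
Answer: 195/2 ≈ 97.500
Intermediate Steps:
k(F) = 13
t(d) = -d/2
k(-3*(-4))*t(-15) = 13*(-1/2*(-15)) = 13*(15/2) = 195/2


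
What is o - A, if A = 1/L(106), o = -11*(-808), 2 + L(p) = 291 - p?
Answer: 1626503/183 ≈ 8888.0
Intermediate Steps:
L(p) = 289 - p (L(p) = -2 + (291 - p) = 289 - p)
o = 8888
A = 1/183 (A = 1/(289 - 1*106) = 1/(289 - 106) = 1/183 ≈ 0.0054645)
o - A = 8888 - 1*1/183 = 8888 - 1/183 = 1626503/183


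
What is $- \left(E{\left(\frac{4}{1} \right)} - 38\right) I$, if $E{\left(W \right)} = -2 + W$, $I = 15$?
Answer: $540$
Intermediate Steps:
$- \left(E{\left(\frac{4}{1} \right)} - 38\right) I = - \left(\left(-2 + \frac{4}{1}\right) - 38\right) 15 = - \left(\left(-2 + 4 \cdot 1\right) - 38\right) 15 = - \left(\left(-2 + 4\right) - 38\right) 15 = - \left(2 - 38\right) 15 = - \left(-36\right) 15 = \left(-1\right) \left(-540\right) = 540$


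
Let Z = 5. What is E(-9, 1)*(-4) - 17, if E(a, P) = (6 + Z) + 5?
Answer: -81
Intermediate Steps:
E(a, P) = 16 (E(a, P) = (6 + 5) + 5 = 11 + 5 = 16)
E(-9, 1)*(-4) - 17 = 16*(-4) - 17 = -64 - 17 = -81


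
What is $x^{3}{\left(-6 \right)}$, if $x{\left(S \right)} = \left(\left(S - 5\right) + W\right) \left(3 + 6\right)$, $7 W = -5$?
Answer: $- \frac{401947272}{343} \approx -1.1719 \cdot 10^{6}$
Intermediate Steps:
$W = - \frac{5}{7}$ ($W = \frac{1}{7} \left(-5\right) = - \frac{5}{7} \approx -0.71429$)
$x{\left(S \right)} = - \frac{360}{7} + 9 S$ ($x{\left(S \right)} = \left(\left(S - 5\right) - \frac{5}{7}\right) \left(3 + 6\right) = \left(\left(-5 + S\right) - \frac{5}{7}\right) 9 = \left(- \frac{40}{7} + S\right) 9 = - \frac{360}{7} + 9 S$)
$x^{3}{\left(-6 \right)} = \left(- \frac{360}{7} + 9 \left(-6\right)\right)^{3} = \left(- \frac{360}{7} - 54\right)^{3} = \left(- \frac{738}{7}\right)^{3} = - \frac{401947272}{343}$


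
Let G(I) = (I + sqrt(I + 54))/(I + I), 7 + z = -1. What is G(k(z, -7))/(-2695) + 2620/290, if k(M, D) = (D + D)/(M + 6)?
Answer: 1412151/156310 - sqrt(61)/37730 ≈ 9.0341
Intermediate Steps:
z = -8 (z = -7 - 1 = -8)
k(M, D) = 2*D/(6 + M) (k(M, D) = (2*D)/(6 + M) = 2*D/(6 + M))
G(I) = (I + sqrt(54 + I))/(2*I) (G(I) = (I + sqrt(54 + I))/((2*I)) = (I + sqrt(54 + I))*(1/(2*I)) = (I + sqrt(54 + I))/(2*I))
G(k(z, -7))/(-2695) + 2620/290 = ((2*(-7)/(6 - 8) + sqrt(54 + 2*(-7)/(6 - 8)))/(2*((2*(-7)/(6 - 8)))))/(-2695) + 2620/290 = ((2*(-7)/(-2) + sqrt(54 + 2*(-7)/(-2)))/(2*((2*(-7)/(-2)))))*(-1/2695) + 2620*(1/290) = ((2*(-7)*(-1/2) + sqrt(54 + 2*(-7)*(-1/2)))/(2*((2*(-7)*(-1/2)))))*(-1/2695) + 262/29 = ((1/2)*(7 + sqrt(54 + 7))/7)*(-1/2695) + 262/29 = ((1/2)*(1/7)*(7 + sqrt(61)))*(-1/2695) + 262/29 = (1/2 + sqrt(61)/14)*(-1/2695) + 262/29 = (-1/5390 - sqrt(61)/37730) + 262/29 = 1412151/156310 - sqrt(61)/37730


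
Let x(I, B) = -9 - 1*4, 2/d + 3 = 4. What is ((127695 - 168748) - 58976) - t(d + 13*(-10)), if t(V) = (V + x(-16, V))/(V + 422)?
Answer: -9802795/98 ≈ -1.0003e+5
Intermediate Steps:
d = 2 (d = 2/(-3 + 4) = 2/1 = 2*1 = 2)
x(I, B) = -13 (x(I, B) = -9 - 4 = -13)
t(V) = (-13 + V)/(422 + V) (t(V) = (V - 13)/(V + 422) = (-13 + V)/(422 + V))
((127695 - 168748) - 58976) - t(d + 13*(-10)) = ((127695 - 168748) - 58976) - (-13 + (2 + 13*(-10)))/(422 + (2 + 13*(-10))) = (-41053 - 58976) - (-13 + (2 - 130))/(422 + (2 - 130)) = -100029 - (-13 - 128)/(422 - 128) = -100029 - (-141)/294 = -100029 - 1*(-47/98) = -100029 + 47/98 = -9802795/98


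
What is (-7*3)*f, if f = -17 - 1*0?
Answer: 357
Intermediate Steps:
f = -17 (f = -17 + 0 = -17)
(-7*3)*f = -7*3*(-17) = -1*21*(-17) = -21*(-17) = 357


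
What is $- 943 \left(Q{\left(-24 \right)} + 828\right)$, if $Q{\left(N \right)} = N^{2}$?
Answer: $-1323972$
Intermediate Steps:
$- 943 \left(Q{\left(-24 \right)} + 828\right) = - 943 \left(\left(-24\right)^{2} + 828\right) = - 943 \left(576 + 828\right) = \left(-943\right) 1404 = -1323972$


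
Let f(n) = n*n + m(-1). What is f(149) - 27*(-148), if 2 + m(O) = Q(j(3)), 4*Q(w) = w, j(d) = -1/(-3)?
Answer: 314341/12 ≈ 26195.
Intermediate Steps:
j(d) = 1/3 (j(d) = -1*(-1/3) = 1/3)
Q(w) = w/4
m(O) = -23/12 (m(O) = -2 + (1/4)*(1/3) = -2 + 1/12 = -23/12)
f(n) = -23/12 + n**2 (f(n) = n*n - 23/12 = n**2 - 23/12 = -23/12 + n**2)
f(149) - 27*(-148) = (-23/12 + 149**2) - 27*(-148) = (-23/12 + 22201) + 3996 = 266389/12 + 3996 = 314341/12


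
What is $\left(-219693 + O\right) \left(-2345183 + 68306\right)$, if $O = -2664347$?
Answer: $6566604343080$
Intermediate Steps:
$\left(-219693 + O\right) \left(-2345183 + 68306\right) = \left(-219693 - 2664347\right) \left(-2345183 + 68306\right) = \left(-2884040\right) \left(-2276877\right) = 6566604343080$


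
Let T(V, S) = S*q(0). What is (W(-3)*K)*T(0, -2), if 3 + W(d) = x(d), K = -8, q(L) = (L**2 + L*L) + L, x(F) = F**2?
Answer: 0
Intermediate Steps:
q(L) = L + 2*L**2 (q(L) = (L**2 + L**2) + L = 2*L**2 + L = L + 2*L**2)
T(V, S) = 0 (T(V, S) = S*(0*(1 + 2*0)) = S*(0*(1 + 0)) = S*(0*1) = S*0 = 0)
W(d) = -3 + d**2
(W(-3)*K)*T(0, -2) = ((-3 + (-3)**2)*(-8))*0 = ((-3 + 9)*(-8))*0 = (6*(-8))*0 = -48*0 = 0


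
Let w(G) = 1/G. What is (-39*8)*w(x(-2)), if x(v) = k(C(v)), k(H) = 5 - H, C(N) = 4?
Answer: -312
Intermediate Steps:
x(v) = 1 (x(v) = 5 - 1*4 = 5 - 4 = 1)
(-39*8)*w(x(-2)) = -39*8/1 = -312*1 = -312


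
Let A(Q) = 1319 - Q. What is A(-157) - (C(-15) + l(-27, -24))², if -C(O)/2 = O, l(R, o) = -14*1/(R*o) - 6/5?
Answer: 1700096759/2624400 ≈ 647.80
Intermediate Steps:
l(R, o) = -6/5 - 14/(R*o) (l(R, o) = -14*1/(R*o) - 6*⅕ = -14/(R*o) - 6/5 = -6/5 - 14/(R*o))
C(O) = -2*O
A(-157) - (C(-15) + l(-27, -24))² = (1319 - 1*(-157)) - (-2*(-15) + (-6/5 - 14/(-27*(-24))))² = (1319 + 157) - (30 + (-6/5 - 14*(-1/27)*(-1/24)))² = 1476 - (30 + (-6/5 - 7/324))² = 1476 - (30 - 1979/1620)² = 1476 - (46621/1620)² = 1476 - 1*2173517641/2624400 = 1476 - 2173517641/2624400 = 1700096759/2624400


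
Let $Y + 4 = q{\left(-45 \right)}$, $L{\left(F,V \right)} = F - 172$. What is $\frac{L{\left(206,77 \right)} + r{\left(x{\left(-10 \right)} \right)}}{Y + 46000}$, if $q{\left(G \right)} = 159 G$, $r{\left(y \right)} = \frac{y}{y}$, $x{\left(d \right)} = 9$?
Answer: $\frac{35}{38841} \approx 0.00090111$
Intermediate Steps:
$L{\left(F,V \right)} = -172 + F$
$r{\left(y \right)} = 1$
$Y = -7159$ ($Y = -4 + 159 \left(-45\right) = -4 - 7155 = -7159$)
$\frac{L{\left(206,77 \right)} + r{\left(x{\left(-10 \right)} \right)}}{Y + 46000} = \frac{\left(-172 + 206\right) + 1}{-7159 + 46000} = \frac{34 + 1}{38841} = 35 \cdot \frac{1}{38841} = \frac{35}{38841}$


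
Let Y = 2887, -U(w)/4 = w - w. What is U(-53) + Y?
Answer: 2887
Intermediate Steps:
U(w) = 0 (U(w) = -4*(w - w) = -4*0 = 0)
U(-53) + Y = 0 + 2887 = 2887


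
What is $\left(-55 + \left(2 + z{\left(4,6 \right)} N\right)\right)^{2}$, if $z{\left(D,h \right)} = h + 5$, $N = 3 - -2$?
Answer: $4$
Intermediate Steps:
$N = 5$ ($N = 3 + 2 = 5$)
$z{\left(D,h \right)} = 5 + h$
$\left(-55 + \left(2 + z{\left(4,6 \right)} N\right)\right)^{2} = \left(-55 + \left(2 + \left(5 + 6\right) 5\right)\right)^{2} = \left(-55 + \left(2 + 11 \cdot 5\right)\right)^{2} = \left(-55 + \left(2 + 55\right)\right)^{2} = \left(-55 + 57\right)^{2} = 2^{2} = 4$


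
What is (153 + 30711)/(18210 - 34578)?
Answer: -643/341 ≈ -1.8856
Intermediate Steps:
(153 + 30711)/(18210 - 34578) = 30864/(-16368) = 30864*(-1/16368) = -643/341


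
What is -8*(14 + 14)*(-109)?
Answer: 24416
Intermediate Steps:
-8*(14 + 14)*(-109) = -8*28*(-109) = -224*(-109) = 24416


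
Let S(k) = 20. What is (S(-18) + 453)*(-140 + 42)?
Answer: -46354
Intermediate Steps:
(S(-18) + 453)*(-140 + 42) = (20 + 453)*(-140 + 42) = 473*(-98) = -46354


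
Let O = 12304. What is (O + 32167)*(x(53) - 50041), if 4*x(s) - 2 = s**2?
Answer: -8776485263/4 ≈ -2.1941e+9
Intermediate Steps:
x(s) = 1/2 + s**2/4
(O + 32167)*(x(53) - 50041) = (12304 + 32167)*((1/2 + (1/4)*53**2) - 50041) = 44471*((1/2 + (1/4)*2809) - 50041) = 44471*((1/2 + 2809/4) - 50041) = 44471*(2811/4 - 50041) = 44471*(-197353/4) = -8776485263/4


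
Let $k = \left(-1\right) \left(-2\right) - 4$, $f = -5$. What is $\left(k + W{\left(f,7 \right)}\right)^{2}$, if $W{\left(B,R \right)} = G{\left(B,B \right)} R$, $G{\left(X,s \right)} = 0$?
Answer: $4$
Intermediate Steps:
$W{\left(B,R \right)} = 0$ ($W{\left(B,R \right)} = 0 R = 0$)
$k = -2$ ($k = 2 - 4 = -2$)
$\left(k + W{\left(f,7 \right)}\right)^{2} = \left(-2 + 0\right)^{2} = \left(-2\right)^{2} = 4$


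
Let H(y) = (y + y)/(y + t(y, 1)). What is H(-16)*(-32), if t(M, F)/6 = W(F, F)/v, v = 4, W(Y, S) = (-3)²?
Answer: -2048/5 ≈ -409.60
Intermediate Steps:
W(Y, S) = 9
t(M, F) = 27/2 (t(M, F) = 6*(9/4) = 27/2)
H(y) = 2*y/(27/2 + y) (H(y) = (y + y)/(y + 27/2) = (2*y)/(27/2 + y) = 2*y/(27/2 + y))
H(-16)*(-32) = (4*(-16)/(27 + 2*(-16)))*(-32) = (4*(-16)/(27 - 32))*(-32) = (4*(-16)/(-5))*(-32) = (4*(-16)*(-⅕))*(-32) = (64/5)*(-32) = -2048/5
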